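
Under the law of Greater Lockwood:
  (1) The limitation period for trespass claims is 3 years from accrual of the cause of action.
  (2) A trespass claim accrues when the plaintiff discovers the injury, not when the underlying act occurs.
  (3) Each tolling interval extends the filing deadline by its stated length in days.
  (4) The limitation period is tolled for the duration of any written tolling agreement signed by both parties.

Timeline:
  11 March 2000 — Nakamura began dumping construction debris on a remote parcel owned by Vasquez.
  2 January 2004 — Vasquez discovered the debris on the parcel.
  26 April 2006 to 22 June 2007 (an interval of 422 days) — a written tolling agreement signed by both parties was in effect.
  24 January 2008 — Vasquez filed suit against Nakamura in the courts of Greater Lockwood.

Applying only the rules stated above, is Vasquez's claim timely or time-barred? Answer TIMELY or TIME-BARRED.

TIMELY

Accrual is tied to discovery, so the period began on 2 January 2004 rather than on 11 March 2000 when the act occurred.
The untolled deadline — 3 years after 2 January 2004 — is 2 January 2007.
The written tolling agreement from 26 April 2006 to 22 June 2007 tolled the period for 422 days, extending the deadline to 28 February 2008.
The 24 January 2008 filing precedes the 28 February 2008 deadline; the claim is timely.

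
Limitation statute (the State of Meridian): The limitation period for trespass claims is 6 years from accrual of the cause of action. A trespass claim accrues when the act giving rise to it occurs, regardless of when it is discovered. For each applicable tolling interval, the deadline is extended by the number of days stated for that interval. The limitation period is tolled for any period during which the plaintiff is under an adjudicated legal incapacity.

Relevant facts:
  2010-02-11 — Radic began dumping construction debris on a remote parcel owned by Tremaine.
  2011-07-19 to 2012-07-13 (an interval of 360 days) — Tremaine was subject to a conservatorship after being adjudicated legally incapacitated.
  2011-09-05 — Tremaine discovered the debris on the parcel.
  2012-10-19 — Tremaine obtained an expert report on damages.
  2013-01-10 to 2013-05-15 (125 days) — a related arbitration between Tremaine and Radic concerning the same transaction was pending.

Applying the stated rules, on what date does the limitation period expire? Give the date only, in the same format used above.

2017-02-05

Accrual is governed by the date of the act, so the period began to run on 2010-02-11; the later discovery on 2011-09-05 is irrelevant under the stated rule.
6 years from 2010-02-11 is 2016-02-11.
Because the plaintiff's legal incapacity ran from 2011-07-19 to 2012-07-13, the deadline is extended by 360 days to 2017-02-05.
Although a pending arbitration ran from 2013-01-10 to 2013-05-15, the stated rules do not make that a tolling event, so it is disregarded.
Nothing else in the chronology tolls or restarts the period.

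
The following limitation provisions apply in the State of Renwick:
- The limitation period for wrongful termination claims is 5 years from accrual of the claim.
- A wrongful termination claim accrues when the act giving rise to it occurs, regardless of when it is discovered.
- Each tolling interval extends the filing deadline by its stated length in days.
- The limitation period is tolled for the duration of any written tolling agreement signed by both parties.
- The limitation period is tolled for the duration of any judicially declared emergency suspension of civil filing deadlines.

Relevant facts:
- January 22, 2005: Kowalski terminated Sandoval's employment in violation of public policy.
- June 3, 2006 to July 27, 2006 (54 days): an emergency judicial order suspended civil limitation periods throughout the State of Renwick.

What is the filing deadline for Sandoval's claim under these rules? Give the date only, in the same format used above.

March 17, 2010

The claim accrued on January 22, 2005, the date of the act.
Adding the 5 years base period to January 22, 2005 gives a deadline of January 22, 2010, before any tolling.
Because the emergency suspension of filing deadlines ran from June 3, 2006 to July 27, 2006, the deadline is extended by 54 days to March 17, 2010.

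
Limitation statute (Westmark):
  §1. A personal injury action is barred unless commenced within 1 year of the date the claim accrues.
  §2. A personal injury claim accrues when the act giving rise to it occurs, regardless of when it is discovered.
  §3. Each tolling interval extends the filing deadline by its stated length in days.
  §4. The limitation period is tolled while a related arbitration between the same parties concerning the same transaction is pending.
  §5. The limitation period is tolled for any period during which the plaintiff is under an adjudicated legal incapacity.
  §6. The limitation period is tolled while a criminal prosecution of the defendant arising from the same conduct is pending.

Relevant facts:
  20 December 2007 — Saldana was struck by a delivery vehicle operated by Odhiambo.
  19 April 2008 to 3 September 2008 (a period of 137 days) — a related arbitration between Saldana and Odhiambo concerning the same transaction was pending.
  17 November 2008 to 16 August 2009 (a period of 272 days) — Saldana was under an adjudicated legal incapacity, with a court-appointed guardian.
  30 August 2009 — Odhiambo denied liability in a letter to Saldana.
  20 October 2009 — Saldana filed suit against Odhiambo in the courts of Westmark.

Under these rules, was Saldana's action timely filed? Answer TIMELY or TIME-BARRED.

TIMELY

The claim accrued on 20 December 2007, the date of the act.
The untolled deadline — 1 year after 20 December 2007 — is 20 December 2008.
The pending related arbitration from 19 April 2008 to 3 September 2008 tolled the period for 137 days, extending the deadline to 6 May 2009.
The period was tolled for 272 days by the plaintiff's legal incapacity (17 November 2008 to 16 August 2009), pushing the deadline to 2 February 2010.
The other events in the timeline have no effect on the limitation period under the stated rules.
The 20 October 2009 filing precedes the 2 February 2010 deadline; the claim is timely.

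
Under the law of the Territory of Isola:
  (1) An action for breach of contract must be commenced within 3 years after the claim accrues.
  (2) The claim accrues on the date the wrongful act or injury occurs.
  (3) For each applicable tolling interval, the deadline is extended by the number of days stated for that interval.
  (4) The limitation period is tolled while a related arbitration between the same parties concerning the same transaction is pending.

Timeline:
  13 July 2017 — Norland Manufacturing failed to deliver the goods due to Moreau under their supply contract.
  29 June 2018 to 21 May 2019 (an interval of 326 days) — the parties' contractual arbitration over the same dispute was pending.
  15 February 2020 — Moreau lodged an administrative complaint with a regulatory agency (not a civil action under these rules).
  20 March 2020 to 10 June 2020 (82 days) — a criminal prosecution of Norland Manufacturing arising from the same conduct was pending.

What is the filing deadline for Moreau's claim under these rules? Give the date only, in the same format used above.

4 June 2021

The claim accrued on 13 July 2017, the date of the act.
Adding the 3 years base period to 13 July 2017 gives a deadline of 13 July 2020, before any tolling.
The period was tolled for 326 days by the pending related arbitration (29 June 2018 to 21 May 2019), pushing the deadline to 4 June 2021.
The pending criminal prosecution from 20 March 2020 to 10 June 2020 does not toll the period, because no stated rule makes a criminal prosecution a tolling event.
None of the other events listed affects the running of the period under the stated rules.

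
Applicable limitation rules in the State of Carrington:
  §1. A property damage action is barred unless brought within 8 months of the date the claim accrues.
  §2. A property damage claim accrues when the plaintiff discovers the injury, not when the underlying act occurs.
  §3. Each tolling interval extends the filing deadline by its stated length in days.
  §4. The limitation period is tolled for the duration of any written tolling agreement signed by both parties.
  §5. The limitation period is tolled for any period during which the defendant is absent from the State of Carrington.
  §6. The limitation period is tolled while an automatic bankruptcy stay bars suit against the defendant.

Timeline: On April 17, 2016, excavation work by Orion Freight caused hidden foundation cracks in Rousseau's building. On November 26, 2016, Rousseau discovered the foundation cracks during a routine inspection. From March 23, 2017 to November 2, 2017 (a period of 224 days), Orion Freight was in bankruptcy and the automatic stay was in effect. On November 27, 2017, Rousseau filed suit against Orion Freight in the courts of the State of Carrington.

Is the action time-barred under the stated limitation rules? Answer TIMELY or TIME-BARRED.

TIMELY

The claim did not accrue until Rousseau discovered the injury on November 26, 2016; the April 17, 2016 act date does not start the clock under the stated rule.
8 months from November 26, 2016 is July 26, 2017.
The period was tolled for 224 days by the automatic bankruptcy stay (March 23, 2017 to November 2, 2017), pushing the deadline to March 7, 2018.
Filing on November 27, 2017 beat the March 7, 2018 deadline — the action is timely.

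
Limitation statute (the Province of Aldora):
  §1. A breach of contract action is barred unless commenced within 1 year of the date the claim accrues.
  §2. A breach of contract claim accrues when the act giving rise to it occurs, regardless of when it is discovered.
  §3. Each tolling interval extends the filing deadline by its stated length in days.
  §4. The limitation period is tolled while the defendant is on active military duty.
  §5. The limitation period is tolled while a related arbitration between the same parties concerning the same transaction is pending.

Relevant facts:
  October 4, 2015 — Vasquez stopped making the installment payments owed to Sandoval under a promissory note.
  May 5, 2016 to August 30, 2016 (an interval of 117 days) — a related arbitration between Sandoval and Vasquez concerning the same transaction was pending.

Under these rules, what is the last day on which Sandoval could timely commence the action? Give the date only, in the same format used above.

January 29, 2017

The claim accrued on October 4, 2015, when the wrongful act occurred.
1 year from October 4, 2015 is October 4, 2016.
The period was tolled for 117 days by the pending related arbitration (May 5, 2016 to August 30, 2016), pushing the deadline to January 29, 2017.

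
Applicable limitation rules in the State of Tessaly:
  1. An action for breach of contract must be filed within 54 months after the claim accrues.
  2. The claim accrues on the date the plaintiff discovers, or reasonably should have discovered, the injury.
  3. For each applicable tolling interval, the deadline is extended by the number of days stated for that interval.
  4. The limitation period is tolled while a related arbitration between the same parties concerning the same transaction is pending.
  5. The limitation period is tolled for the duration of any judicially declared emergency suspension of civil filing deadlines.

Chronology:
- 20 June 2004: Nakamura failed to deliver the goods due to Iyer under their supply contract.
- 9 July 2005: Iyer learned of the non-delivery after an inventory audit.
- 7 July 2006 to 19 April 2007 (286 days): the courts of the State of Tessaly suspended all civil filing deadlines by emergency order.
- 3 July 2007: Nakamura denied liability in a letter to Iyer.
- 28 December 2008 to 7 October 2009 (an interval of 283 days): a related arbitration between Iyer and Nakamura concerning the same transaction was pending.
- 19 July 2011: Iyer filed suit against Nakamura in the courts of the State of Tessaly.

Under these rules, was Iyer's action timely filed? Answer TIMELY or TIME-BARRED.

Accrual is tied to discovery, so the period began on 9 July 2005 rather than on 20 June 2004 when the act occurred.
The untolled deadline — 54 months after 9 July 2005 — is 9 January 2010.
The emergency suspension of filing deadlines from 7 July 2006 to 19 April 2007 tolled the period for 286 days, extending the deadline to 22 October 2010.
Because the pending related arbitration ran from 28 December 2008 to 7 October 2009, the deadline is extended by 283 days to 1 August 2011.
Nothing else in the chronology tolls or restarts the period.
Filing on 19 July 2011 beat the 1 August 2011 deadline — the action is timely.

TIMELY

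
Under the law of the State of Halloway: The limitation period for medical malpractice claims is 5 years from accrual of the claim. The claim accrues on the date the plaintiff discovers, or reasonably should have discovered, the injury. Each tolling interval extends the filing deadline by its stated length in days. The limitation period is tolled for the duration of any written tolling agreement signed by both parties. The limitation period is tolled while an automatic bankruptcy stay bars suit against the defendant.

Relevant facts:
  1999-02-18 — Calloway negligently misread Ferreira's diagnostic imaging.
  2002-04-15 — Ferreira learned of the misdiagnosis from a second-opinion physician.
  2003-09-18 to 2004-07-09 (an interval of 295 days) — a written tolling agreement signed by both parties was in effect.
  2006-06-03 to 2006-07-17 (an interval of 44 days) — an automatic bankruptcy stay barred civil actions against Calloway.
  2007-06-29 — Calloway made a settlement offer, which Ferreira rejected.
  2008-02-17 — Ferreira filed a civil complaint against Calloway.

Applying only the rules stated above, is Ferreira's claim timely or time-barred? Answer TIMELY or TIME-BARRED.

TIMELY

Under the discovery rule, the claim accrued on 2002-04-15, when Ferreira discovered the injury — not on the 1999-02-18 date of the underlying act.
5 years from 2002-04-15 is 2007-04-15.
The period was tolled for 295 days by the written tolling agreement (2003-09-18 to 2004-07-09), pushing the deadline to 2008-02-04.
Because the automatic bankruptcy stay ran from 2006-06-03 to 2006-07-17, the deadline is extended by 44 days to 2008-03-19.
None of the other events listed affects the running of the period under the stated rules.
Filing on 2008-02-17 beat the 2008-03-19 deadline — the action is timely.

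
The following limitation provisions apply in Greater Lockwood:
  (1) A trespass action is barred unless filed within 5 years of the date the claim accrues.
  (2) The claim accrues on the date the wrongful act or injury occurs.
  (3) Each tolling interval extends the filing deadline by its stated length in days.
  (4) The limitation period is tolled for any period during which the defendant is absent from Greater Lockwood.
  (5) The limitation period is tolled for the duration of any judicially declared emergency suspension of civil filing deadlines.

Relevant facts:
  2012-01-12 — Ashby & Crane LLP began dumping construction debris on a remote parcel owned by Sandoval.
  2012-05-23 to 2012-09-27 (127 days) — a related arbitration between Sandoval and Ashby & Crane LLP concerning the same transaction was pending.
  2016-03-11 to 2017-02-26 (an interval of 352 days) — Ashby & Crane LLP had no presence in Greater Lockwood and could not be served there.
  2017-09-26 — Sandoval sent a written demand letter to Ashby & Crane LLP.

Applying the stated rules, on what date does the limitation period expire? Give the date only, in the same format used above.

The limitation period began to run on 2012-01-12.
The untolled deadline — 5 years after 2012-01-12 — is 2017-01-12.
The period was tolled for 352 days by the defendant's absence from the jurisdiction (2016-03-11 to 2017-02-26), pushing the deadline to 2017-12-30.
The pending related arbitration from 2012-05-23 to 2012-09-27 does not toll the period, because no stated rule makes a pending arbitration a tolling event.
None of the other events listed affects the running of the period under the stated rules.

2017-12-30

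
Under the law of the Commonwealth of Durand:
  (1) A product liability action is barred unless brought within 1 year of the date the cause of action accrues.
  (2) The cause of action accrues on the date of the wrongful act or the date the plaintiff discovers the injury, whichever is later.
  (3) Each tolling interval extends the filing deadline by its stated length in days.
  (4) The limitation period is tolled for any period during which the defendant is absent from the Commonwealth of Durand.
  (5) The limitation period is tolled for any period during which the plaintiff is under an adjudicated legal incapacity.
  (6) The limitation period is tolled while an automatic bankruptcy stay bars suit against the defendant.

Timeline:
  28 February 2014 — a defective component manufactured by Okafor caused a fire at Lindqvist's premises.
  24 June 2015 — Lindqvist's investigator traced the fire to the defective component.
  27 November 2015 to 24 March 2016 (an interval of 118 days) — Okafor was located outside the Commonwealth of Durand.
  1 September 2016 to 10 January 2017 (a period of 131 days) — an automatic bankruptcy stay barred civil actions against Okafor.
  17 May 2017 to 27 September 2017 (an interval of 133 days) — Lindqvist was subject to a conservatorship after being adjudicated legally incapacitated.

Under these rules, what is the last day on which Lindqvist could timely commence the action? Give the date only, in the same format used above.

28 February 2017

Because discovery on 24 June 2015 post-dates the 28 February 2014 act, accrual under the later-of rule falls on 24 June 2015.
The untolled deadline — 1 year after 24 June 2015 — is 24 June 2016.
The defendant's absence from the jurisdiction from 27 November 2015 to 24 March 2016 tolled the period for 118 days, extending the deadline to 20 October 2016.
Because the automatic bankruptcy stay ran from 1 September 2016 to 10 January 2017, the deadline is extended by 131 days to 28 February 2017.
By the time the plaintiff's legal incapacity began on 17 May 2017, the limitation period had already expired on 28 February 2017; that interval cannot revive it.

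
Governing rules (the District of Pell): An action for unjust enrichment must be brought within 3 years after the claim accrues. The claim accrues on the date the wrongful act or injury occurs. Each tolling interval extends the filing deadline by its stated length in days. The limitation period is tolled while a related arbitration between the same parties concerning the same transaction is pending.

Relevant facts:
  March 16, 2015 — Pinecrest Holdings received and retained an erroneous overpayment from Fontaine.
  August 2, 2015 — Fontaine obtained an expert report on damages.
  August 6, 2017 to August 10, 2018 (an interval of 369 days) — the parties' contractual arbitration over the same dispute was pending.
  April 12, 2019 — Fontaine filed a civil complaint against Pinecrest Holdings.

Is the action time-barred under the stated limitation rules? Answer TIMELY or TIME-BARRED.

TIME-BARRED

The claim accrued on March 16, 2015, the date of the act.
3 years from March 16, 2015 is March 16, 2018.
The pending related arbitration from August 6, 2017 to August 10, 2018 tolled the period for 369 days, extending the deadline to March 20, 2019.
Nothing else in the chronology tolls or restarts the period.
The April 12, 2019 filing falls after the March 20, 2019 deadline; the claim is time-barred.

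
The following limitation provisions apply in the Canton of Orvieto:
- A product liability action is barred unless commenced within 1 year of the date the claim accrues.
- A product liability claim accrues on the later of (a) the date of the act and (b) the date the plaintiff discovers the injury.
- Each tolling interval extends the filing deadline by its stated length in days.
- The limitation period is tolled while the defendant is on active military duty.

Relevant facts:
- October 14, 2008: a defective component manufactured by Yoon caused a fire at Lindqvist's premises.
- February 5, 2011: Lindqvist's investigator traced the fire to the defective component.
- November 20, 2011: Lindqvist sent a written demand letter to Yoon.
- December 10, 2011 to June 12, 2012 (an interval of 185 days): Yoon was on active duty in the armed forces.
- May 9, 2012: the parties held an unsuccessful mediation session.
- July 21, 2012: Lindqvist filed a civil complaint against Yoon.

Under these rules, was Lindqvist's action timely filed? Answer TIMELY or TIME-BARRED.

TIMELY

Because discovery on February 5, 2011 post-dates the October 14, 2008 act, accrual under the later-of rule falls on February 5, 2011.
Adding the 1 year base period to February 5, 2011 gives a deadline of February 5, 2012, before any tolling.
The defendant's active military service from December 10, 2011 to June 12, 2012 tolled the period for 185 days, extending the deadline to August 8, 2012.
None of the other events listed affects the running of the period under the stated rules.
The July 21, 2012 filing precedes the August 8, 2012 deadline; the claim is timely.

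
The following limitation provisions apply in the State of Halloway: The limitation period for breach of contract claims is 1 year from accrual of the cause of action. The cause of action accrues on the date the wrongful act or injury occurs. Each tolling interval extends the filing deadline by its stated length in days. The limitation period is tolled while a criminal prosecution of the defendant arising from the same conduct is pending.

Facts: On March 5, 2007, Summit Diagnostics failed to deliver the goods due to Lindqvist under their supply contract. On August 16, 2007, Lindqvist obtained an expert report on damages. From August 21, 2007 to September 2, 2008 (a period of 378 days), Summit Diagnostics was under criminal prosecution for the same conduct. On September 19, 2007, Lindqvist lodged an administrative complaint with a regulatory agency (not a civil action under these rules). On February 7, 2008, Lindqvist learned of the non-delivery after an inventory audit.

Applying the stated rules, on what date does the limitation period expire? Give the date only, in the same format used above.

Because the rule ties accrual to occurrence, the claim accrued on March 5, 2007, not on the February 7, 2008 discovery date.
1 year from March 5, 2007 is March 5, 2008.
The pending criminal prosecution from August 21, 2007 to September 2, 2008 tolled the period for 378 days, extending the deadline to March 18, 2009.
None of the other events listed affects the running of the period under the stated rules.

March 18, 2009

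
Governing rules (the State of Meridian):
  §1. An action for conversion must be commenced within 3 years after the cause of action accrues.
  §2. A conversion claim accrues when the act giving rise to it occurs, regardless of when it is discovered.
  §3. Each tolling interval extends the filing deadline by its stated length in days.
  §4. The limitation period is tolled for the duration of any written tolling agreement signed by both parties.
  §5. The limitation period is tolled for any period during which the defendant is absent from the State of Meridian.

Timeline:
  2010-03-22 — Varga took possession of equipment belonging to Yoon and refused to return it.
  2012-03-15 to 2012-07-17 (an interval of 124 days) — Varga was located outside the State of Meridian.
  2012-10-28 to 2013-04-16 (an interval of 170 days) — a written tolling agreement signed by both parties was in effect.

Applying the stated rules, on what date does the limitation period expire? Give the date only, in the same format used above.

2014-01-10

The limitation period began to run on 2010-03-22.
3 years from 2010-03-22 is 2013-03-22.
Because the defendant's absence from the jurisdiction ran from 2012-03-15 to 2012-07-17, the deadline is extended by 124 days to 2013-07-24.
The period was tolled for 170 days by the written tolling agreement (2012-10-28 to 2013-04-16), pushing the deadline to 2014-01-10.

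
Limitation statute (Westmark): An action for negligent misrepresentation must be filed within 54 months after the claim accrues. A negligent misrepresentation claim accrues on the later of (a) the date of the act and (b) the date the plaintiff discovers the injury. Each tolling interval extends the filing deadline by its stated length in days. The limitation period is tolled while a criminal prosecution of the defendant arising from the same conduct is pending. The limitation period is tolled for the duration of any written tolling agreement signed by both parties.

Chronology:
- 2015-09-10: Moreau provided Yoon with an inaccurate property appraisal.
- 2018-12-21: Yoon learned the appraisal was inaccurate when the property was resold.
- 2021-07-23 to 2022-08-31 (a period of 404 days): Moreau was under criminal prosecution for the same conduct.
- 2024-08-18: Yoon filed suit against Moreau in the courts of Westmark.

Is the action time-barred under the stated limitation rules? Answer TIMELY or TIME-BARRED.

TIME-BARRED

Because discovery on 2018-12-21 post-dates the 2015-09-10 act, accrual under the later-of rule falls on 2018-12-21.
Adding the 54 months base period to 2018-12-21 gives a deadline of 2023-06-21, before any tolling.
Because the pending criminal prosecution ran from 2021-07-23 to 2022-08-31, the deadline is extended by 404 days to 2024-07-29.
Filing on 2024-08-18 missed the 2024-07-29 deadline — the action is time-barred.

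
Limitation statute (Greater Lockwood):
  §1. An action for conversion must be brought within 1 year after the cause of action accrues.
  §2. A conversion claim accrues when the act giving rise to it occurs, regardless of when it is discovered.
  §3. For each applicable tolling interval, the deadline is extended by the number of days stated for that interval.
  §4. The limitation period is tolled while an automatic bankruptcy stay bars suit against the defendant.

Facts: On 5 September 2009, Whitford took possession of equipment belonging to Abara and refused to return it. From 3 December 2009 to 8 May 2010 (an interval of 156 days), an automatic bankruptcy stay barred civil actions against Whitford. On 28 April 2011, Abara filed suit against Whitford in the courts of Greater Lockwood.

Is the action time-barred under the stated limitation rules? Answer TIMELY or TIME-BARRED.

The cause of action accrued on 5 September 2009, the date of the act.
1 year from 5 September 2009 is 5 September 2010.
Because the automatic bankruptcy stay ran from 3 December 2009 to 8 May 2010, the deadline is extended by 156 days to 8 February 2011.
Filing on 28 April 2011 missed the 8 February 2011 deadline — the action is time-barred.

TIME-BARRED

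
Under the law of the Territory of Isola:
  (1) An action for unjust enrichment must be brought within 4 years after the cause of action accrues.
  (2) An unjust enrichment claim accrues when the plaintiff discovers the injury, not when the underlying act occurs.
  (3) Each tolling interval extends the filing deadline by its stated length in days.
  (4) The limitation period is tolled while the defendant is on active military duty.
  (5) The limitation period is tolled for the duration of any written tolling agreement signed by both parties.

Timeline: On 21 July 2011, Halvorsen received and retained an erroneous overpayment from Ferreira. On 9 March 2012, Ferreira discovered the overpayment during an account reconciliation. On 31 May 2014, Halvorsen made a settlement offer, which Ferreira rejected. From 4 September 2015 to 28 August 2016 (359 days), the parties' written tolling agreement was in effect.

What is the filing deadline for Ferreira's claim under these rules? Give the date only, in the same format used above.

3 March 2017

Accrual is tied to discovery, so the period began on 9 March 2012 rather than on 21 July 2011 when the act occurred.
4 years from 9 March 2012 is 9 March 2016.
Because the written tolling agreement ran from 4 September 2015 to 28 August 2016, the deadline is extended by 359 days to 3 March 2017.
None of the other events listed affects the running of the period under the stated rules.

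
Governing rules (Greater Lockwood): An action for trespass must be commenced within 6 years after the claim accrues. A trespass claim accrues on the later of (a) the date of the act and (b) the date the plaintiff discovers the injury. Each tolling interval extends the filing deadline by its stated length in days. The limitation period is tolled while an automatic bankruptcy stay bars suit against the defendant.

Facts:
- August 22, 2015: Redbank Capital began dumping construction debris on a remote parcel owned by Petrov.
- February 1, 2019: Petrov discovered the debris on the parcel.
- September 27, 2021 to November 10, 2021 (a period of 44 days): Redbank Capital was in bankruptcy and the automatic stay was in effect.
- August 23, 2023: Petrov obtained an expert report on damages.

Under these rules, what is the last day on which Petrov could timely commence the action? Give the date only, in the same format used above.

March 17, 2025

Taking the later of the act (August 22, 2015) and discovery (February 1, 2019), the claim accrued on February 1, 2019.
The untolled deadline — 6 years after February 1, 2019 — is February 1, 2025.
The automatic bankruptcy stay from September 27, 2021 to November 10, 2021 tolled the period for 44 days, extending the deadline to March 17, 2025.
Nothing else in the chronology tolls or restarts the period.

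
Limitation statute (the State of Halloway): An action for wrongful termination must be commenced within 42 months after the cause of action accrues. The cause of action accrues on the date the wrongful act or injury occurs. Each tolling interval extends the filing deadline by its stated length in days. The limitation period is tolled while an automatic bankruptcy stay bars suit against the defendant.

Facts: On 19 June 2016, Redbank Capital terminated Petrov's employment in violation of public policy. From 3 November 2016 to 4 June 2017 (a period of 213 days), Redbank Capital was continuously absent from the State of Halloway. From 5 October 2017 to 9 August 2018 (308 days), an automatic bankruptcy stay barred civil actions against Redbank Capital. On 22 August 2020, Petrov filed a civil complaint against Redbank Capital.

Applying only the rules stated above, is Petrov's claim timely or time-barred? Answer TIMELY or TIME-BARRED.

TIMELY

The limitation period began to run on 19 June 2016.
The untolled deadline — 42 months after 19 June 2016 — is 19 December 2019.
The automatic bankruptcy stay from 5 October 2017 to 9 August 2018 tolled the period for 308 days, extending the deadline to 22 October 2020.
The defendant's absence from the jurisdiction from 3 November 2016 to 4 June 2017 does not toll the period, because no stated rule makes the defendant's absence a tolling event.
Filing on 22 August 2020 beat the 22 October 2020 deadline — the action is timely.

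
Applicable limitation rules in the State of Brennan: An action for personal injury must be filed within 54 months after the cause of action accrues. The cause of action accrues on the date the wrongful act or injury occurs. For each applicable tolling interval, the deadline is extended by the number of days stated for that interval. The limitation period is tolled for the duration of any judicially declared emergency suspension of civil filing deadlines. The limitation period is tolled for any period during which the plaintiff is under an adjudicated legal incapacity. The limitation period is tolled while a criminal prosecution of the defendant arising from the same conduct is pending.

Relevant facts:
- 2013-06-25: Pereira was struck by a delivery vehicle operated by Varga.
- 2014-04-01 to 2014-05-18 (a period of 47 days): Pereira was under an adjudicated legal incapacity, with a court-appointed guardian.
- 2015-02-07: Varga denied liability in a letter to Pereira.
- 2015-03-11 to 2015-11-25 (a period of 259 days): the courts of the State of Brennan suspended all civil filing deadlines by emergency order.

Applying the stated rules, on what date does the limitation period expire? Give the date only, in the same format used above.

The limitation period began to run on 2013-06-25.
Adding the 54 months base period to 2013-06-25 gives a deadline of 2017-12-25, before any tolling.
Because the plaintiff's legal incapacity ran from 2014-04-01 to 2014-05-18, the deadline is extended by 47 days to 2018-02-10.
The period was tolled for 259 days by the emergency suspension of filing deadlines (2015-03-11 to 2015-11-25), pushing the deadline to 2018-10-27.
The other events in the timeline have no effect on the limitation period under the stated rules.

2018-10-27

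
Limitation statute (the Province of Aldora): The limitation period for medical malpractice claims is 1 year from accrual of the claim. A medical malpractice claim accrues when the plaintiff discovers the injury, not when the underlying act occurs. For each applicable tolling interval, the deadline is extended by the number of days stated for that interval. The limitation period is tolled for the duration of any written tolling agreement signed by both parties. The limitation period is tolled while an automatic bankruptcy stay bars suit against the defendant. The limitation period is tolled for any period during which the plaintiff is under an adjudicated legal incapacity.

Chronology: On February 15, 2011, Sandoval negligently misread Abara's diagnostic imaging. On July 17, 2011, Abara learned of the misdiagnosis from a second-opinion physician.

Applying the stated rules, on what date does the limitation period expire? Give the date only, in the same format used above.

Under the discovery rule, the claim accrued on July 17, 2011, when Abara discovered the injury — not on the February 15, 2011 date of the underlying act.
Adding the 1 year base period to July 17, 2011 gives a deadline of July 17, 2012, before any tolling.

July 17, 2012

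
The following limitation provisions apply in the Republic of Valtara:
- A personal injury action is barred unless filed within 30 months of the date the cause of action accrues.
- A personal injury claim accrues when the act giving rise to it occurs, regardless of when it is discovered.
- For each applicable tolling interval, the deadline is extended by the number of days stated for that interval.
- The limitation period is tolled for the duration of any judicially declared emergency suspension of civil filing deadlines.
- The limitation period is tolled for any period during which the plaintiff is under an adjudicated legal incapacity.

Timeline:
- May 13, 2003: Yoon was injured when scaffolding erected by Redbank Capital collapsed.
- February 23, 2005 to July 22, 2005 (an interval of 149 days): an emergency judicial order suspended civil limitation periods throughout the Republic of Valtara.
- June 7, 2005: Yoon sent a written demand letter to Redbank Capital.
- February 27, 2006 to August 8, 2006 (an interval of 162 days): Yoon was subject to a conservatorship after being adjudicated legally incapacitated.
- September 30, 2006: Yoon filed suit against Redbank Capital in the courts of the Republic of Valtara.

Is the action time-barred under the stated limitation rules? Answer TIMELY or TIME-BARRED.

The cause of action accrued on May 13, 2003, the date of the act.
30 months from May 13, 2003 is November 13, 2005.
The emergency suspension of filing deadlines from February 23, 2005 to July 22, 2005 tolled the period for 149 days, extending the deadline to April 11, 2006.
The plaintiff's legal incapacity from February 27, 2006 to August 8, 2006 tolled the period for 162 days, extending the deadline to September 20, 2006.
Nothing else in the chronology tolls or restarts the period.
Filing on September 30, 2006 missed the September 20, 2006 deadline — the action is time-barred.

TIME-BARRED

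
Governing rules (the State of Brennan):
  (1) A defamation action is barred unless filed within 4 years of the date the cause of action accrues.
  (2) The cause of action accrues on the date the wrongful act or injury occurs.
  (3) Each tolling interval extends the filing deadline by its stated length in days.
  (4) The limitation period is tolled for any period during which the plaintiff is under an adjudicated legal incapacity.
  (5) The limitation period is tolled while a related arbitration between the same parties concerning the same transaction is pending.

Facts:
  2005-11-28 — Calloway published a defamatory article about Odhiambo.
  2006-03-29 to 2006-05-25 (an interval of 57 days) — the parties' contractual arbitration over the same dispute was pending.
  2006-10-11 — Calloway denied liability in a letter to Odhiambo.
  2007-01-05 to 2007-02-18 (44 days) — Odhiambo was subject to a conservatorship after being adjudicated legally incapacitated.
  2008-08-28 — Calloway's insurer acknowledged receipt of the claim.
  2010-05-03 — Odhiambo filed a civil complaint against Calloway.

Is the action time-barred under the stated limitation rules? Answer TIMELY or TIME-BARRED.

TIME-BARRED

The cause of action accrued on 2005-11-28, the date of the act.
Adding the 4 years base period to 2005-11-28 gives a deadline of 2009-11-28, before any tolling.
The pending related arbitration from 2006-03-29 to 2006-05-25 tolled the period for 57 days, extending the deadline to 2010-01-24.
The plaintiff's legal incapacity from 2007-01-05 to 2007-02-18 tolled the period for 44 days, extending the deadline to 2010-03-09.
Nothing else in the chronology tolls or restarts the period.
Odhiambo filed on 2010-05-03, after the 2010-03-09 deadline, so the action is time-barred.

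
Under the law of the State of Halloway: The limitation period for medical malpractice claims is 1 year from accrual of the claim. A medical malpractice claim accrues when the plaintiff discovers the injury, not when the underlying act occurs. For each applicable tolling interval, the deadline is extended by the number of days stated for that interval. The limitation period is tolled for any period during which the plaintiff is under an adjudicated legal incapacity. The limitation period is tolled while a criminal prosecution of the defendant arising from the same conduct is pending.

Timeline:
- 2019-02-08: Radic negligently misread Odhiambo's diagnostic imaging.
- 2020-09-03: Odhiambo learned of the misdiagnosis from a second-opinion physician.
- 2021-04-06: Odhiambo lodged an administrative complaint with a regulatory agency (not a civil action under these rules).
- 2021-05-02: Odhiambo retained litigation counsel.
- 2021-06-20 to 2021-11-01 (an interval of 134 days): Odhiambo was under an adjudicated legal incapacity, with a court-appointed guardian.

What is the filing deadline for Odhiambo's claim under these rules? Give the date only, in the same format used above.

Under the discovery rule, the claim accrued on 2020-09-03, when Odhiambo discovered the injury — not on the 2019-02-08 date of the underlying act.
Adding the 1 year base period to 2020-09-03 gives a deadline of 2021-09-03, before any tolling.
Because the plaintiff's legal incapacity ran from 2021-06-20 to 2021-11-01, the deadline is extended by 134 days to 2022-01-15.
None of the other events listed affects the running of the period under the stated rules.

2022-01-15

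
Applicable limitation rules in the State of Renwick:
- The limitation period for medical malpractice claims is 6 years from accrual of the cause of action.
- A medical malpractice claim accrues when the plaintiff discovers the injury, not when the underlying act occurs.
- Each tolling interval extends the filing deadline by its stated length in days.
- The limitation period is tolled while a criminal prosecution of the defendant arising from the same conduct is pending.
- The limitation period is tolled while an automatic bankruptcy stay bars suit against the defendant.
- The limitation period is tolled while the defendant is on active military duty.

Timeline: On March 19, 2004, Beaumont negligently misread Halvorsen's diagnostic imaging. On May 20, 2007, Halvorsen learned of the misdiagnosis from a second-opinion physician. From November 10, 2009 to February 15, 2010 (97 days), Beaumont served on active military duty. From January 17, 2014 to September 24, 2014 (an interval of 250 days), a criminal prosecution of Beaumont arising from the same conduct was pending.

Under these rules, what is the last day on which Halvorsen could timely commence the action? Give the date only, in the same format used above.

August 25, 2013

The claim did not accrue until Halvorsen discovered the injury on May 20, 2007; the March 19, 2004 act date does not start the clock under the stated rule.
6 years from May 20, 2007 is May 20, 2013.
The defendant's active military service from November 10, 2009 to February 15, 2010 tolled the period for 97 days, extending the deadline to August 25, 2013.
The pending criminal prosecution starting January 17, 2014 came too late — the period had run on August 25, 2013 — and so does not extend the deadline.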